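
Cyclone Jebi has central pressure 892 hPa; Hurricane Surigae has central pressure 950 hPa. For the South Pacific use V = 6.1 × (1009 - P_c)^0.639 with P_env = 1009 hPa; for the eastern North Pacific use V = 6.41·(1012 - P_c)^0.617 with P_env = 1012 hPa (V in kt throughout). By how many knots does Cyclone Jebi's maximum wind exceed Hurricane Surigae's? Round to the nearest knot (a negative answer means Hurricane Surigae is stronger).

Cyclone Jebi: ΔP = 117; V ≈ 6.1 × 117^0.639 ≈ 127.91 kt.
Hurricane Surigae: ΔP = 62; V ≈ 6.41 × 62^0.617 ≈ 81.80 kt.
Difference ≈ 127.91 − 81.80 = 46.11 → 46 kt.

46 kt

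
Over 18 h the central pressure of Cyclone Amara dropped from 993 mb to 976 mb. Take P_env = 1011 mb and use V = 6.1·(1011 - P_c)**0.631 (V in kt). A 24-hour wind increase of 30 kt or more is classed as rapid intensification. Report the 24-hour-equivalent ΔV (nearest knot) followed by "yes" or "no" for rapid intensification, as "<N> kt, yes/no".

26 kt, no

V₁: ΔP = 18, V ≈ 6.1 × 18^0.631 ≈ 37.79 kt.
V₂: ΔP = 35, V ≈ 6.1 × 35^0.631 ≈ 57.50 kt.
ΔV over 18 h = 19.71 kt → 24 h equivalent = 19.71 × 24/18 ≈ 26.28 kt.
26 kt < 30 kt ⇒ not rapid intensification.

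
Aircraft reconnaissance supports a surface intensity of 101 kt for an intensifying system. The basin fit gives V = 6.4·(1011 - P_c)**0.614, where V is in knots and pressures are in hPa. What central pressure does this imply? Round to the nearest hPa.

922 hPa

ΔP = (V / 6.4)^(1/0.614) = (101/6.4)^1.629.
101/6.4 = 15.781; 15.781^1.629 ≈ 89.41 hPa.
P_c = 1011 − 89.41 = 921.59 ≈ 922 hPa.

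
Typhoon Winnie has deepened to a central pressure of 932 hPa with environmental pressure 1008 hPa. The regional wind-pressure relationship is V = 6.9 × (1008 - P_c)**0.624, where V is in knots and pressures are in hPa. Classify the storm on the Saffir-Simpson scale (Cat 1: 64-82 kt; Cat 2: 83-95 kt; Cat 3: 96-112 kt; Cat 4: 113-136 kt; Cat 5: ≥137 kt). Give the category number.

ΔP = 1008 − 932 = 76 hPa.
V ≈ 6.9 × 76^0.624 = 6.9 × 14.92 ≈ 103 kt.
103 kt falls in the Category 3 band.

3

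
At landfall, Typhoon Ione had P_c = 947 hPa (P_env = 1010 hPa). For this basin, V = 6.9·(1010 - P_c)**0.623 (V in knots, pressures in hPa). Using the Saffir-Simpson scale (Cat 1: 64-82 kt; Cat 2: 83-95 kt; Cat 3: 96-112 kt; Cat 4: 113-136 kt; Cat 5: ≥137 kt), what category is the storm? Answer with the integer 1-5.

ΔP = 1010 − 947 = 63 hPa.
V ≈ 6.9 × 63^0.623 = 6.9 × 13.21 ≈ 91 kt.
91 kt falls in the Category 2 band.

2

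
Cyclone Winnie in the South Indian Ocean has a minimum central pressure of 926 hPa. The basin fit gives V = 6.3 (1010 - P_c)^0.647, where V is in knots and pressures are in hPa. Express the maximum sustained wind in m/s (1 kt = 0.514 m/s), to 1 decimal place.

56.9 m/s

ΔP = 1010 − 926 = 84 hPa.
V ≈ 6.3 × 84^0.647 = 6.3 × 17.580 ≈ 110.751 kt.
110.751 × 0.514 ≈ 56.93 m/s → 56.9 m/s.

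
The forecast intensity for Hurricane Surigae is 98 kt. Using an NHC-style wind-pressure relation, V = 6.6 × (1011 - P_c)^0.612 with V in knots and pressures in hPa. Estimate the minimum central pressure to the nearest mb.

929 mb

ΔP = (V / 6.6)^(1/0.612) = (98/6.6)^1.634.
98/6.6 = 14.848; 14.848^1.634 ≈ 82.13 mb.
P_c = 1011 − 82.13 = 928.87 ≈ 929 mb.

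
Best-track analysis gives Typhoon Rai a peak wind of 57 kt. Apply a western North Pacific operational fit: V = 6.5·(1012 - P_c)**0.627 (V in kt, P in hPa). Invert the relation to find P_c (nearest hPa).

ΔP = (V / 6.5)^(1/0.627) = (57/6.5)^1.595.
57/6.5 = 8.769; 8.769^1.595 ≈ 31.91 hPa.
P_c = 1012 − 31.91 = 980.09 ≈ 980 hPa.

980 hPa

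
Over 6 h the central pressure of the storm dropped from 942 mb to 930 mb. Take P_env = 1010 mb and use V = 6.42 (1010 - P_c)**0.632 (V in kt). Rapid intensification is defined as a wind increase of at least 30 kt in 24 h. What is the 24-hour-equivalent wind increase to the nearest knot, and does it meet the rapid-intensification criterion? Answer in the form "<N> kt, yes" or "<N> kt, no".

40 kt, yes

V₁: ΔP = 68, V ≈ 6.42 × 68^0.632 ≈ 92.40 kt.
V₂: ΔP = 80, V ≈ 6.42 × 80^0.632 ≈ 102.40 kt.
ΔV over 6 h = 10.00 kt → 24 h equivalent = 10.00 × 24/6 ≈ 40.00 kt.
40 kt ≥ 30 kt ⇒ rapid intensification.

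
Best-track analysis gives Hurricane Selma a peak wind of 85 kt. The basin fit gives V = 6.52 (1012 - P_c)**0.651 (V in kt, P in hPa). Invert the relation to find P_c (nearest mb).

960 mb

ΔP = (V / 6.52)^(1/0.651) = (85/6.52)^1.536.
85/6.52 = 13.037; 13.037^1.536 ≈ 51.64 mb.
P_c = 1012 − 51.64 = 960.36 ≈ 960 mb.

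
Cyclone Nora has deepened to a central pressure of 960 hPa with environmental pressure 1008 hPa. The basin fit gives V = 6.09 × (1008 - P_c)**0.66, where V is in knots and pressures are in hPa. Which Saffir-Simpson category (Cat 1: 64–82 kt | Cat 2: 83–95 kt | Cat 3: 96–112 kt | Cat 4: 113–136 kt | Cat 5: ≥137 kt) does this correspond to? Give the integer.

ΔP = 1008 − 960 = 48 hPa.
V ≈ 6.09 × 48^0.66 = 6.09 × 12.87 ≈ 78 kt.
78 kt falls in the Category 1 band.

1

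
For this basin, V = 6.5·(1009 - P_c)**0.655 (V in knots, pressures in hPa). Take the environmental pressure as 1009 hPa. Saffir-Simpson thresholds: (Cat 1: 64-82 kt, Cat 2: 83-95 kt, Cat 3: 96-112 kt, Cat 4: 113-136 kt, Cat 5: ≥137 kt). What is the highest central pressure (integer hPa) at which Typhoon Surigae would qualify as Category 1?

Category 1 begins at V = 64 kt.
Required ΔP = (64/6.5)^(1/0.655) = 9.846^1.527 ≈ 32.84 hPa.
P_c ≤ 1009 − 32.84 = 976.16, so the highest integer P_c is 976 hPa.

976 hPa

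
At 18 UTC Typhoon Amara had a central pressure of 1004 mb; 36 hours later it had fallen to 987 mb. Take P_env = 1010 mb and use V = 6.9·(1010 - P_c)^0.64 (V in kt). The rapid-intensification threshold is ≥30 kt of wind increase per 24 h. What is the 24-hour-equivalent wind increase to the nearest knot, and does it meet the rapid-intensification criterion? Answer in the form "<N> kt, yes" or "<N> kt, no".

V₁: ΔP = 6, V ≈ 6.9 × 6^0.64 ≈ 21.72 kt.
V₂: ΔP = 23, V ≈ 6.9 × 23^0.64 ≈ 51.33 kt.
ΔV over 36 h = 29.61 kt → 24 h equivalent = 29.61 × 24/36 ≈ 19.74 kt.
20 kt < 30 kt ⇒ not rapid intensification.

20 kt, no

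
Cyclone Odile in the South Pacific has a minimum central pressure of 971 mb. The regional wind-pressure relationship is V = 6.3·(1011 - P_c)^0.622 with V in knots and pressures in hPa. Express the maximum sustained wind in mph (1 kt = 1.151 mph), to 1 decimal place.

71.9 mph

ΔP = 1011 − 971 = 40 mb.
V ≈ 6.3 × 40^0.622 = 6.3 × 9.919 ≈ 62.492 kt.
62.492 × 1.151 ≈ 71.93 mph → 71.9 mph.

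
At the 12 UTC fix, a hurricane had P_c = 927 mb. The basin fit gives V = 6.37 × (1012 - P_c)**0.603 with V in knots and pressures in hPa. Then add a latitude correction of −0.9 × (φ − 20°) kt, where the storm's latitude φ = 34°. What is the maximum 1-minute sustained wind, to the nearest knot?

ΔP = 1012 − 927 = 85 mb.
85^0.603 ≈ 14.569.
V ≈ 6.37 × 14.569 ≈ 92.8 kt.
Latitude correction: −0.9 × (34 − 20) = -12.6 kt.
Corrected V ≈ 80.2 kt → 80 kt.

80 kt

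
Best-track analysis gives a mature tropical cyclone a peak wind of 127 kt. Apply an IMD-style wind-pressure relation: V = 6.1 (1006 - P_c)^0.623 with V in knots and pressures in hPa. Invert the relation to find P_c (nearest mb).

875 mb

ΔP = (V / 6.1)^(1/0.623) = (127/6.1)^1.605.
127/6.1 = 20.820; 20.820^1.605 ≈ 130.72 mb.
P_c = 1006 − 130.72 = 875.28 ≈ 875 mb.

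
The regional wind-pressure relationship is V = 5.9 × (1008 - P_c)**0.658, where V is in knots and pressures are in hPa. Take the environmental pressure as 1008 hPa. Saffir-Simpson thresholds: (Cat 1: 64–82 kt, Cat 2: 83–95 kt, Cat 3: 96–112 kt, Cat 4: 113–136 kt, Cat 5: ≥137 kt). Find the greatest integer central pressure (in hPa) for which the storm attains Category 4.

919 hPa

Category 4 begins at V = 113 kt.
Required ΔP = (113/5.9)^(1/0.658) = 19.153^1.520 ≈ 88.85 hPa.
P_c ≤ 1008 − 88.85 = 919.15, so the highest integer P_c is 919 hPa.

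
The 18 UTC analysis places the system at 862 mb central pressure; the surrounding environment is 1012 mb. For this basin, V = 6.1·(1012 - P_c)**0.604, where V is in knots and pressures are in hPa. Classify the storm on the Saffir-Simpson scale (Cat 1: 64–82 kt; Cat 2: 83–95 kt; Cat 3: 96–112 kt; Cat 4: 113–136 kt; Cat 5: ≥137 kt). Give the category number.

4

ΔP = 1012 − 862 = 150 mb.
V ≈ 6.1 × 150^0.604 = 6.1 × 20.62 ≈ 126 kt.
126 kt falls in the Category 4 band.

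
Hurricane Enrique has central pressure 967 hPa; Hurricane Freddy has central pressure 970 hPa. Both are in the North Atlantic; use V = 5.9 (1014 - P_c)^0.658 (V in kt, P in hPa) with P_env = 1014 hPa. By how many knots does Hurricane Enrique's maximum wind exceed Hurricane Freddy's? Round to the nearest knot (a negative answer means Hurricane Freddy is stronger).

Hurricane Enrique: ΔP = 47; V ≈ 5.9 × 47^0.658 ≈ 74.32 kt.
Hurricane Freddy: ΔP = 44; V ≈ 5.9 × 44^0.658 ≈ 71.16 kt.
Difference ≈ 74.32 − 71.16 = 3.16 → 3 kt.

3 kt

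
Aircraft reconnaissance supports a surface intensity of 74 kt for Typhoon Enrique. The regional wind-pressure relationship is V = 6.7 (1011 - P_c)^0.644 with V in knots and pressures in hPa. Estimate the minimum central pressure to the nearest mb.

969 mb

ΔP = (V / 6.7)^(1/0.644) = (74/6.7)^1.553.
74/6.7 = 11.045; 11.045^1.553 ≈ 41.67 mb.
P_c = 1011 − 41.67 = 969.33 ≈ 969 mb.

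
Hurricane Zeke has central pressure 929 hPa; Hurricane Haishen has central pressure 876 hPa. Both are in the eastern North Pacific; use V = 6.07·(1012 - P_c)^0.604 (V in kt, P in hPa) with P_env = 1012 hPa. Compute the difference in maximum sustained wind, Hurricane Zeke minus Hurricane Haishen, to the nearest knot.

-30 kt

Hurricane Zeke: ΔP = 83; V ≈ 6.07 × 83^0.604 ≈ 87.56 kt.
Hurricane Haishen: ΔP = 136; V ≈ 6.07 × 136^0.604 ≈ 117.99 kt.
Difference ≈ 87.56 − 117.99 = -30.43 → -30 kt.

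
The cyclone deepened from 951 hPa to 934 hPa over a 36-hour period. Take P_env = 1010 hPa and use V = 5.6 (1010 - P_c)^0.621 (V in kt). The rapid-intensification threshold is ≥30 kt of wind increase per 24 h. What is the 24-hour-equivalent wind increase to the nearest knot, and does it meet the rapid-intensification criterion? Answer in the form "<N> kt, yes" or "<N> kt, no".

V₁: ΔP = 59, V ≈ 5.6 × 59^0.621 ≈ 70.45 kt.
V₂: ΔP = 76, V ≈ 5.6 × 76^0.621 ≈ 82.45 kt.
ΔV over 36 h = 12.00 kt → 24 h equivalent = 12.00 × 24/36 ≈ 8.00 kt.
8 kt < 30 kt ⇒ not rapid intensification.

8 kt, no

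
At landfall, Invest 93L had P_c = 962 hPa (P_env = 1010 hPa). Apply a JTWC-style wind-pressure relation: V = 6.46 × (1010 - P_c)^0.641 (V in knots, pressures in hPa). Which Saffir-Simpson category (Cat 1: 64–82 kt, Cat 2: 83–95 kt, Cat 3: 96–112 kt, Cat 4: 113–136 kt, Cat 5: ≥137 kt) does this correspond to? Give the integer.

ΔP = 1010 − 962 = 48 hPa.
V ≈ 6.46 × 48^0.641 = 6.46 × 11.96 ≈ 77 kt.
77 kt falls in the Category 1 band.

1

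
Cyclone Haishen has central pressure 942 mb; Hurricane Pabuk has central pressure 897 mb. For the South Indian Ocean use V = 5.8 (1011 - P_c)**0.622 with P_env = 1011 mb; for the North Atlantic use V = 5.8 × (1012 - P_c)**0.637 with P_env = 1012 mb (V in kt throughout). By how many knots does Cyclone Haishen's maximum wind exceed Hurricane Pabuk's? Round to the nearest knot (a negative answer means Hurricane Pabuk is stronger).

-38 kt

Cyclone Haishen: ΔP = 69; V ≈ 5.8 × 69^0.622 ≈ 80.76 kt.
Hurricane Pabuk: ΔP = 115; V ≈ 5.8 × 115^0.637 ≈ 119.15 kt.
Difference ≈ 80.76 − 119.15 = -38.39 → -38 kt.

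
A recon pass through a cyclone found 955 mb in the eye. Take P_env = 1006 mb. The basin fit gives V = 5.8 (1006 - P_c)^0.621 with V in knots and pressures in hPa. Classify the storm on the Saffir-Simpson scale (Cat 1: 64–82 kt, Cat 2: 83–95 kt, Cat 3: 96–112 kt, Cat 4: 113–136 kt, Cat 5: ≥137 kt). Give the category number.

1

ΔP = 1006 − 955 = 51 mb.
V ≈ 5.8 × 51^0.621 = 5.8 × 11.49 ≈ 67 kt.
67 kt falls in the Category 1 band.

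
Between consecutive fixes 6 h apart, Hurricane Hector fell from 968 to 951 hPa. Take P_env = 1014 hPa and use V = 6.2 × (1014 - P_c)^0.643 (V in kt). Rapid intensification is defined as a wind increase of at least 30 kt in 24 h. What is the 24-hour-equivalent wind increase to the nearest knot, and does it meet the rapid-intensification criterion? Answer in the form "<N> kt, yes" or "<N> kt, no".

V₁: ΔP = 46, V ≈ 6.2 × 46^0.643 ≈ 72.70 kt.
V₂: ΔP = 63, V ≈ 6.2 × 63^0.643 ≈ 89.00 kt.
ΔV over 6 h = 16.30 kt → 24 h equivalent = 16.30 × 24/6 ≈ 65.20 kt.
65 kt ≥ 30 kt ⇒ rapid intensification.

65 kt, yes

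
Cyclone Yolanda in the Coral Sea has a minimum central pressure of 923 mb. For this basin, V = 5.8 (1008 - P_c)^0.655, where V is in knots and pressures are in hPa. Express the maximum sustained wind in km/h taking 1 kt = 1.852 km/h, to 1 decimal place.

ΔP = 1008 − 923 = 85 mb.
V ≈ 5.8 × 85^0.655 = 5.8 × 18.356 ≈ 106.463 kt.
106.463 × 1.852 ≈ 197.17 km/h → 197.2 km/h.

197.2 km/h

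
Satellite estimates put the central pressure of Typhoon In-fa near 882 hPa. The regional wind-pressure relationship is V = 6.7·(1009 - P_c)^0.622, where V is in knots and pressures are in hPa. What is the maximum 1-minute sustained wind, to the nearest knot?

136 kt

ΔP = 1009 − 882 = 127 hPa.
127^0.622 ≈ 20.350.
V ≈ 6.7 × 20.350 ≈ 136.3 kt.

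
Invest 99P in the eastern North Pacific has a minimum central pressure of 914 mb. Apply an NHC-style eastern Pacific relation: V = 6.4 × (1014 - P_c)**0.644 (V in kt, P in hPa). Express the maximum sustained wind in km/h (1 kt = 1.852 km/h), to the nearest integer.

230 km/h

ΔP = 1014 − 914 = 100 mb.
V ≈ 6.4 × 100^0.644 = 6.4 × 19.409 ≈ 124.217 kt.
124.217 × 1.852 ≈ 230.05 km/h → 230 km/h.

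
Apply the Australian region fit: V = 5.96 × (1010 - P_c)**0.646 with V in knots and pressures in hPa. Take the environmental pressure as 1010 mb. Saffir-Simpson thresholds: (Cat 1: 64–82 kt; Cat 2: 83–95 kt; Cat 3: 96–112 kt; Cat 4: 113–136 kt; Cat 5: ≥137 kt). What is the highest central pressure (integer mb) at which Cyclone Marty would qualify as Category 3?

Category 3 begins at V = 96 kt.
Required ΔP = (96/5.96)^(1/0.646) = 16.107^1.548 ≈ 73.87 mb.
P_c ≤ 1010 − 73.87 = 936.13, so the highest integer P_c is 936 mb.

936 mb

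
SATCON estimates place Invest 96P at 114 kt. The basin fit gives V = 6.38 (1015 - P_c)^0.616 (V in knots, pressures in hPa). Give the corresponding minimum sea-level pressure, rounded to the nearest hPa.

907 hPa

ΔP = (V / 6.38)^(1/0.616) = (114/6.38)^1.623.
114/6.38 = 17.868; 17.868^1.623 ≈ 107.80 hPa.
P_c = 1015 − 107.80 = 907.20 ≈ 907 hPa.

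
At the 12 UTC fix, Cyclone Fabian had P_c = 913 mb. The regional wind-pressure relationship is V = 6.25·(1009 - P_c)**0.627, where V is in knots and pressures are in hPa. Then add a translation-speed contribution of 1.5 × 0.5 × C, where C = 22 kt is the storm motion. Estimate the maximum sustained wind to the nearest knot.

126 kt

ΔP = 1009 − 913 = 96 mb.
96^0.627 ≈ 17.494.
V ≈ 6.25 × 17.494 ≈ 109.3 kt.
Translation term: 1.5 × 0.5 × 22 = 16.5 kt.
Corrected V ≈ 125.8 kt → 126 kt.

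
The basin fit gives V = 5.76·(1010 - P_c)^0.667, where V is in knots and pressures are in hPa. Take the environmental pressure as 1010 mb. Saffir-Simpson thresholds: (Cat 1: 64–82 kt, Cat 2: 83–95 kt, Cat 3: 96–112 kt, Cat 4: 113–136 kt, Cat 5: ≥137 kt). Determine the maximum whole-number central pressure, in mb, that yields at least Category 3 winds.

942 mb

Category 3 begins at V = 96 kt.
Required ΔP = (96/5.76)^(1/0.667) = 16.667^1.499 ≈ 67.90 mb.
P_c ≤ 1010 − 67.90 = 942.10, so the highest integer P_c is 942 mb.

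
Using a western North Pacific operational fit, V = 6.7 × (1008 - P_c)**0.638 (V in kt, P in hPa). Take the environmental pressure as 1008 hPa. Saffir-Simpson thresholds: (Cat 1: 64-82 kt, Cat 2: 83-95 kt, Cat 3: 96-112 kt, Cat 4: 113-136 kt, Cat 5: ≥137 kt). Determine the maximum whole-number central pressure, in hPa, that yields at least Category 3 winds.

943 hPa

Category 3 begins at V = 96 kt.
Required ΔP = (96/6.7)^(1/0.638) = 14.328^1.567 ≈ 64.90 hPa.
P_c ≤ 1008 − 64.90 = 943.10, so the highest integer P_c is 943 hPa.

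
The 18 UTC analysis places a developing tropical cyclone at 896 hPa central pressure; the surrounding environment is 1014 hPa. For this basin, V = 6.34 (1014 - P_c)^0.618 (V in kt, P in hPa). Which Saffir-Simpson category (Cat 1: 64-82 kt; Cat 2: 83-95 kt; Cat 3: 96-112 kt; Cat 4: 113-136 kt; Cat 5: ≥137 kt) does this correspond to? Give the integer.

ΔP = 1014 − 896 = 118 hPa.
V ≈ 6.34 × 118^0.618 = 6.34 × 19.07 ≈ 121 kt.
121 kt falls in the Category 4 band.

4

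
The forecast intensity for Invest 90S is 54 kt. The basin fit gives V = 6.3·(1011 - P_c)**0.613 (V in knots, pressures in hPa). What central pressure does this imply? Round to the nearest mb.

978 mb

ΔP = (V / 6.3)^(1/0.613) = (54/6.3)^1.631.
54/6.3 = 8.571; 8.571^1.631 ≈ 33.27 mb.
P_c = 1011 − 33.27 = 977.73 ≈ 978 mb.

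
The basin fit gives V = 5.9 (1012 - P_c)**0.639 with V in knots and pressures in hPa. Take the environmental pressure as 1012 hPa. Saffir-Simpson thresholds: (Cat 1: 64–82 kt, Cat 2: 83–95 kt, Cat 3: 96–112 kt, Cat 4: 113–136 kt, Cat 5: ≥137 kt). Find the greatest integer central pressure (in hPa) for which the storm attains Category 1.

970 hPa

Category 1 begins at V = 64 kt.
Required ΔP = (64/5.9)^(1/0.639) = 10.847^1.565 ≈ 41.71 hPa.
P_c ≤ 1012 − 41.71 = 970.29, so the highest integer P_c is 970 hPa.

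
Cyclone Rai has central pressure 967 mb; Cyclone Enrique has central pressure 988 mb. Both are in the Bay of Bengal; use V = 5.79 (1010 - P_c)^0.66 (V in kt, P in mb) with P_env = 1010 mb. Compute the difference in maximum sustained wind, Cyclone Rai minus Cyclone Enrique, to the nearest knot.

25 kt

Cyclone Rai: ΔP = 43; V ≈ 5.79 × 43^0.66 ≈ 69.31 kt.
Cyclone Enrique: ΔP = 22; V ≈ 5.79 × 22^0.66 ≈ 44.53 kt.
Difference ≈ 69.31 − 44.53 = 24.78 → 25 kt.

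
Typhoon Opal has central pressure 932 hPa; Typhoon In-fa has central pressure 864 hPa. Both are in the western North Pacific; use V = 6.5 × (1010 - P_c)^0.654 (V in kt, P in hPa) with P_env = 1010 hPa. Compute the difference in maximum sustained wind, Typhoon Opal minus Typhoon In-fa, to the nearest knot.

Typhoon Opal: ΔP = 78; V ≈ 6.5 × 78^0.654 ≈ 112.29 kt.
Typhoon In-fa: ΔP = 146; V ≈ 6.5 × 146^0.654 ≈ 169.20 kt.
Difference ≈ 112.29 − 169.20 = -56.91 → -57 kt.

-57 kt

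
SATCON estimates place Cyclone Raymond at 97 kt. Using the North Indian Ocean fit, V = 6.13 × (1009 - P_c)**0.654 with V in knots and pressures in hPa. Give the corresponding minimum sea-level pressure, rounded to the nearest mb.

941 mb

ΔP = (V / 6.13)^(1/0.654) = (97/6.13)^1.529.
97/6.13 = 15.824; 15.824^1.529 ≈ 68.20 mb.
P_c = 1009 − 68.20 = 940.80 ≈ 941 mb.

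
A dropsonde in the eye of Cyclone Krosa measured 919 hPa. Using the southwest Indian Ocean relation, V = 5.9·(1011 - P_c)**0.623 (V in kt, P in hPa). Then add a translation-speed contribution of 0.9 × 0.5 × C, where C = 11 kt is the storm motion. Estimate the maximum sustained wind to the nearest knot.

104 kt

ΔP = 1011 − 919 = 92 hPa.
92^0.623 ≈ 16.728.
V ≈ 5.9 × 16.728 ≈ 98.7 kt.
Translation term: 0.9 × 0.5 × 11 = 4.95 kt.
Corrected V ≈ 103.65 kt → 104 kt.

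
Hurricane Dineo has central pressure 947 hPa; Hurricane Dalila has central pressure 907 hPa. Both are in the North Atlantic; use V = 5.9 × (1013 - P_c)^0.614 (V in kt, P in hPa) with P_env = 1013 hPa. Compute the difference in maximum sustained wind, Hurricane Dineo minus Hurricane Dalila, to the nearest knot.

Hurricane Dineo: ΔP = 66; V ≈ 5.9 × 66^0.614 ≈ 77.28 kt.
Hurricane Dalila: ΔP = 106; V ≈ 5.9 × 106^0.614 ≈ 103.37 kt.
Difference ≈ 77.28 − 103.37 = -26.09 → -26 kt.

-26 kt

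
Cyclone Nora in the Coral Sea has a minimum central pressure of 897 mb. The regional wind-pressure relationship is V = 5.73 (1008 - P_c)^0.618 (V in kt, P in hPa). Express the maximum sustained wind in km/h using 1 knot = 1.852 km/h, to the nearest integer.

195 km/h

ΔP = 1008 − 897 = 111 mb.
V ≈ 5.73 × 111^0.618 = 5.73 × 18.366 ≈ 105.236 kt.
105.236 × 1.852 ≈ 194.90 km/h → 195 km/h.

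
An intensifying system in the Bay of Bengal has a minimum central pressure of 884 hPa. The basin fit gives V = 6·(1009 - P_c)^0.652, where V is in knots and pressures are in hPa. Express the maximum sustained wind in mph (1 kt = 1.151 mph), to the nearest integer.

161 mph

ΔP = 1009 − 884 = 125 hPa.
V ≈ 6 × 125^0.652 = 6 × 23.291 ≈ 139.745 kt.
139.745 × 1.151 ≈ 160.85 mph → 161 mph.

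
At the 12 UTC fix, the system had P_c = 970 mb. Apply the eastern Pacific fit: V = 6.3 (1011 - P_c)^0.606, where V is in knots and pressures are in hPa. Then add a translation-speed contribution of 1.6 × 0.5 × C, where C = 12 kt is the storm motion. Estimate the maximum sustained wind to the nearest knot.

69 kt

ΔP = 1011 − 970 = 41 mb.
41^0.606 ≈ 9.492.
V ≈ 6.3 × 9.492 ≈ 59.8 kt.
Translation term: 1.6 × 0.5 × 12 = 9.6 kt.
Corrected V ≈ 69.4 kt → 69 kt.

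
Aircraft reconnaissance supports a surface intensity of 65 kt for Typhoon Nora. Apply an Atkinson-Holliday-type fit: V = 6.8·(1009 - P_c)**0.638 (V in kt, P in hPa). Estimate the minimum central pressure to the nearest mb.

975 mb

ΔP = (V / 6.8)^(1/0.638) = (65/6.8)^1.567.
65/6.8 = 9.559; 9.559^1.567 ≈ 34.41 mb.
P_c = 1009 − 34.41 = 974.59 ≈ 975 mb.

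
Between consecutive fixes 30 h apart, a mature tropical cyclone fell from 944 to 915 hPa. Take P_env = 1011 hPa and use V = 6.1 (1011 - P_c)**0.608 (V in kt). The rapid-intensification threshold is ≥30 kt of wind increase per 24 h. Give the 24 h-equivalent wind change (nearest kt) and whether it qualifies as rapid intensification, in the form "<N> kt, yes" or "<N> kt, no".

V₁: ΔP = 67, V ≈ 6.1 × 67^0.608 ≈ 78.63 kt.
V₂: ΔP = 96, V ≈ 6.1 × 96^0.608 ≈ 97.85 kt.
ΔV over 30 h = 19.22 kt → 24 h equivalent = 19.22 × 24/30 ≈ 15.38 kt.
15 kt < 30 kt ⇒ not rapid intensification.

15 kt, no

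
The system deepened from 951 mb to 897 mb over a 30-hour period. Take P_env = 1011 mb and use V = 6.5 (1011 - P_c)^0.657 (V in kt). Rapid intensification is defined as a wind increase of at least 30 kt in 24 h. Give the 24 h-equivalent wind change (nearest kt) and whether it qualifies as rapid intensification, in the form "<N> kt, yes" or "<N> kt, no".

40 kt, yes

V₁: ΔP = 60, V ≈ 6.5 × 60^0.657 ≈ 95.75 kt.
V₂: ΔP = 114, V ≈ 6.5 × 114^0.657 ≈ 145.98 kt.
ΔV over 30 h = 50.23 kt → 24 h equivalent = 50.23 × 24/30 ≈ 40.18 kt.
40 kt ≥ 30 kt ⇒ rapid intensification.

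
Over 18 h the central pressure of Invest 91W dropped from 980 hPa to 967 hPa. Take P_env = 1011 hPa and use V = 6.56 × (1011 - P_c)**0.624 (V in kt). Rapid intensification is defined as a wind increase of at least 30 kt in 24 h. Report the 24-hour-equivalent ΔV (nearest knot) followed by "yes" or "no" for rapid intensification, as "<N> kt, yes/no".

V₁: ΔP = 31, V ≈ 6.56 × 31^0.624 ≈ 55.91 kt.
V₂: ΔP = 44, V ≈ 6.56 × 44^0.624 ≈ 69.57 kt.
ΔV over 18 h = 13.66 kt → 24 h equivalent = 13.66 × 24/18 ≈ 18.21 kt.
18 kt < 30 kt ⇒ not rapid intensification.

18 kt, no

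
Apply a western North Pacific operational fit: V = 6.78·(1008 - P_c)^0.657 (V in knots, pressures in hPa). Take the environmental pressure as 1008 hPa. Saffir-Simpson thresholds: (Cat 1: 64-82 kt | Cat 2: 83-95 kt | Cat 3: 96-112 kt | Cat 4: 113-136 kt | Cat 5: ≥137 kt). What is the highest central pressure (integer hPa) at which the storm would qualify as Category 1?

Category 1 begins at V = 64 kt.
Required ΔP = (64/6.78)^(1/0.657) = 9.440^1.522 ≈ 30.47 hPa.
P_c ≤ 1008 − 30.47 = 977.53, so the highest integer P_c is 977 hPa.

977 hPa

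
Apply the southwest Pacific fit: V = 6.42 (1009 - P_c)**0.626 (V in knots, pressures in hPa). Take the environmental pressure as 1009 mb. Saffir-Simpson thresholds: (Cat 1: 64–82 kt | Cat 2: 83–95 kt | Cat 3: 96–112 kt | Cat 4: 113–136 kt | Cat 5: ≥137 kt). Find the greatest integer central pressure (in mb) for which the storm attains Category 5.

876 mb

Category 5 begins at V = 137 kt.
Required ΔP = (137/6.42)^(1/0.626) = 21.340^1.597 ≈ 132.83 mb.
P_c ≤ 1009 − 132.83 = 876.17, so the highest integer P_c is 876 mb.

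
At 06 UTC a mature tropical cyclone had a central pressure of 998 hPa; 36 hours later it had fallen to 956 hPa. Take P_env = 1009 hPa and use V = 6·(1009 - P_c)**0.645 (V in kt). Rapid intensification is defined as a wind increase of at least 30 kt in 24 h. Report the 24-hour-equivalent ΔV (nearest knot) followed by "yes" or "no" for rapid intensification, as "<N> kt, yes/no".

V₁: ΔP = 11, V ≈ 6 × 11^0.645 ≈ 28.17 kt.
V₂: ΔP = 53, V ≈ 6 × 53^0.645 ≈ 77.68 kt.
ΔV over 36 h = 49.51 kt → 24 h equivalent = 49.51 × 24/36 ≈ 33.01 kt.
33 kt ≥ 30 kt ⇒ rapid intensification.

33 kt, yes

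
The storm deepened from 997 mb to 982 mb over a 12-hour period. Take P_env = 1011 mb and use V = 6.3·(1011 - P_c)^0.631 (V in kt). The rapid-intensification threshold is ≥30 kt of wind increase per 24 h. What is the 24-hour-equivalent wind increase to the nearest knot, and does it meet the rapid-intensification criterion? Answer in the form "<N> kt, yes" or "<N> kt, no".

V₁: ΔP = 14, V ≈ 6.3 × 14^0.631 ≈ 33.31 kt.
V₂: ΔP = 29, V ≈ 6.3 × 29^0.631 ≈ 52.74 kt.
ΔV over 12 h = 19.43 kt → 24 h equivalent = 19.43 × 24/12 ≈ 38.86 kt.
39 kt ≥ 30 kt ⇒ rapid intensification.

39 kt, yes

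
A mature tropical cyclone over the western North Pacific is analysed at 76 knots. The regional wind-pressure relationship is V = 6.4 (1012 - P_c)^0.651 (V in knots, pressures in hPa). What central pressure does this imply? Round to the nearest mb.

ΔP = (V / 6.4)^(1/0.651) = (76/6.4)^1.536.
76/6.4 = 11.875; 11.875^1.536 ≈ 44.74 mb.
P_c = 1012 − 44.74 = 967.26 ≈ 967 mb.

967 mb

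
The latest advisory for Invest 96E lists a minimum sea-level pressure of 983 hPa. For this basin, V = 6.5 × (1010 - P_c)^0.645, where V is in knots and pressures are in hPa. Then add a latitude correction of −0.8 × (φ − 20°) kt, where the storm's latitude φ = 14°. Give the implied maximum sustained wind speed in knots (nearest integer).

59 kt

ΔP = 1010 − 983 = 27 hPa.
27^0.645 ≈ 8.380.
V ≈ 6.5 × 8.380 ≈ 54.5 kt.
Latitude correction: −0.8 × (14 − 20) = 4.8 kt.
Corrected V ≈ 59.3 kt → 59 kt.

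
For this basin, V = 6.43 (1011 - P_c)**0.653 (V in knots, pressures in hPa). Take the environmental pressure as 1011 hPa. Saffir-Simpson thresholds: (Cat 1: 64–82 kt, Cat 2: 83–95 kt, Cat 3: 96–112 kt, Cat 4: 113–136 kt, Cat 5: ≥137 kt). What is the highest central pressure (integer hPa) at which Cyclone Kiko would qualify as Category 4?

Category 4 begins at V = 113 kt.
Required ΔP = (113/6.43)^(1/0.653) = 17.574^1.531 ≈ 80.61 hPa.
P_c ≤ 1011 − 80.61 = 930.39, so the highest integer P_c is 930 hPa.

930 hPa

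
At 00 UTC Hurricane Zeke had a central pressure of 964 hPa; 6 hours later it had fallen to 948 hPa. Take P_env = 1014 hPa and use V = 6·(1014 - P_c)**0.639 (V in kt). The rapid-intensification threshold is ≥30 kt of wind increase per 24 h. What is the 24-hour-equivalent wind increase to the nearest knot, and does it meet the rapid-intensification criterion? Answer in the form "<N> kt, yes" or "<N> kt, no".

57 kt, yes

V₁: ΔP = 50, V ≈ 6 × 50^0.639 ≈ 73.08 kt.
V₂: ΔP = 66, V ≈ 6 × 66^0.639 ≈ 87.26 kt.
ΔV over 6 h = 14.18 kt → 24 h equivalent = 14.18 × 24/6 ≈ 56.72 kt.
57 kt ≥ 30 kt ⇒ rapid intensification.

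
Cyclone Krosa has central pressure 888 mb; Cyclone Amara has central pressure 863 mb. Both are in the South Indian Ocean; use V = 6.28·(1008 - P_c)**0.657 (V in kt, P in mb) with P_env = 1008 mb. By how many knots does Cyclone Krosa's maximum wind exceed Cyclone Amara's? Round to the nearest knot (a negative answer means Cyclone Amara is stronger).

-19 kt

Cyclone Krosa: ΔP = 120; V ≈ 6.28 × 120^0.657 ≈ 145.88 kt.
Cyclone Amara: ΔP = 145; V ≈ 6.28 × 145^0.657 ≈ 165.19 kt.
Difference ≈ 145.88 − 165.19 = -19.31 → -19 kt.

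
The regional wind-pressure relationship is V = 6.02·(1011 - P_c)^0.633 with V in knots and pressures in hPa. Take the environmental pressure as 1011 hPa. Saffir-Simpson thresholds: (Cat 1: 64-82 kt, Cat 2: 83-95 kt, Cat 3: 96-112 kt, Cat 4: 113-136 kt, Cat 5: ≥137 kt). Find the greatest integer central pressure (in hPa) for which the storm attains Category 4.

908 hPa

Category 4 begins at V = 113 kt.
Required ΔP = (113/6.02)^(1/0.633) = 18.771^1.580 ≈ 102.76 hPa.
P_c ≤ 1011 − 102.76 = 908.24, so the highest integer P_c is 908 hPa.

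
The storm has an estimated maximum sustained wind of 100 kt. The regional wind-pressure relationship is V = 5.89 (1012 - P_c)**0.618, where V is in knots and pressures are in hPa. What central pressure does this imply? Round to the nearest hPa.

914 hPa

ΔP = (V / 5.89)^(1/0.618) = (100/5.89)^1.618.
100/5.89 = 16.978; 16.978^1.618 ≈ 97.75 hPa.
P_c = 1012 − 97.75 = 914.25 ≈ 914 hPa.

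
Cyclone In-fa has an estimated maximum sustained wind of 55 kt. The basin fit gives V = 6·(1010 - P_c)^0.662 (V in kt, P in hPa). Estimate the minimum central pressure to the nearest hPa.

982 hPa

ΔP = (V / 6)^(1/0.662) = (55/6)^1.511.
55/6 = 9.167; 9.167^1.511 ≈ 28.41 hPa.
P_c = 1010 − 28.41 = 981.59 ≈ 982 hPa.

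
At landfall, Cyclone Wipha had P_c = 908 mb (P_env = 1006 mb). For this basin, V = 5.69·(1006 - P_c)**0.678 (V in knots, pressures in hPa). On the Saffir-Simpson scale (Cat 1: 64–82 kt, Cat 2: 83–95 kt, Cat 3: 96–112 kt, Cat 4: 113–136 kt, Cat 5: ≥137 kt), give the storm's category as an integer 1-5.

ΔP = 1006 − 908 = 98 mb.
V ≈ 5.69 × 98^0.678 = 5.69 × 22.39 ≈ 127 kt.
127 kt falls in the Category 4 band.

4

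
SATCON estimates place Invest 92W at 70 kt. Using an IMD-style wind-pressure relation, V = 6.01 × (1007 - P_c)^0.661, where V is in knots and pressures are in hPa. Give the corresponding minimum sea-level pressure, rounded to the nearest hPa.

ΔP = (V / 6.01)^(1/0.661) = (70/6.01)^1.513.
70/6.01 = 11.647; 11.647^1.513 ≈ 41.02 hPa.
P_c = 1007 − 41.02 = 965.98 ≈ 966 hPa.

966 hPa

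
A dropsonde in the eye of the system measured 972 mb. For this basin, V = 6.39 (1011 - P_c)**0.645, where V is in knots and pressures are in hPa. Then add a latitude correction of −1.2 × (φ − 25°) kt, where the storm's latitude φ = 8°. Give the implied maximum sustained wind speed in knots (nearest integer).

ΔP = 1011 − 972 = 39 mb.
39^0.645 ≈ 10.623.
V ≈ 6.39 × 10.623 ≈ 67.9 kt.
Latitude correction: −1.2 × (8 − 25) = 20.4 kt.
Corrected V ≈ 88.3 kt → 88 kt.

88 kt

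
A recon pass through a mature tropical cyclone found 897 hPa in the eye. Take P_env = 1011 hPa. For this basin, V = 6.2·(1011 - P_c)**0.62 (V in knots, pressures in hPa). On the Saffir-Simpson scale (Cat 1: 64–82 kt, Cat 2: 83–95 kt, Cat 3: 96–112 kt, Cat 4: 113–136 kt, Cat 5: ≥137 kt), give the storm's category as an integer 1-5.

4

ΔP = 1011 − 897 = 114 hPa.
V ≈ 6.2 × 114^0.62 = 6.2 × 18.85 ≈ 117 kt.
117 kt falls in the Category 4 band.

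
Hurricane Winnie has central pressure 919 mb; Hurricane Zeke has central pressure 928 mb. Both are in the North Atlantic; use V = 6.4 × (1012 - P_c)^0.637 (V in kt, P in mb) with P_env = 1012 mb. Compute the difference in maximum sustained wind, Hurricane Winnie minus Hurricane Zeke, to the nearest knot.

7 kt

Hurricane Winnie: ΔP = 93; V ≈ 6.4 × 93^0.637 ≈ 114.84 kt.
Hurricane Zeke: ΔP = 84; V ≈ 6.4 × 84^0.637 ≈ 107.63 kt.
Difference ≈ 114.84 − 107.63 = 7.21 → 7 kt.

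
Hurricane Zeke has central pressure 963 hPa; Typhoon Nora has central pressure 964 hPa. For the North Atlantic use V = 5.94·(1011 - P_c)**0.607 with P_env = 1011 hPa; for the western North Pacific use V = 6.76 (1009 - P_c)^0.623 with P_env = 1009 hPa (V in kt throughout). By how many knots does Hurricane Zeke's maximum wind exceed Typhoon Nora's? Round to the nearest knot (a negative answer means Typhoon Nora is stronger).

Hurricane Zeke: ΔP = 48; V ≈ 5.94 × 48^0.607 ≈ 62.27 kt.
Typhoon Nora: ΔP = 45; V ≈ 6.76 × 45^0.623 ≈ 72.43 kt.
Difference ≈ 62.27 − 72.43 = -10.16 → -10 kt.

-10 kt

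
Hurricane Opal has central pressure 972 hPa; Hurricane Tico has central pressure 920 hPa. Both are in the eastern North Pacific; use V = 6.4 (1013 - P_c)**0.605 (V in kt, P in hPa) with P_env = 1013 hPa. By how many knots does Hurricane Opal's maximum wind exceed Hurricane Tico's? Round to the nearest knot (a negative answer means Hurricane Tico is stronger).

Hurricane Opal: ΔP = 41; V ≈ 6.4 × 41^0.605 ≈ 60.52 kt.
Hurricane Tico: ΔP = 93; V ≈ 6.4 × 93^0.605 ≈ 99.34 kt.
Difference ≈ 60.52 − 99.34 = -38.82 → -39 kt.

-39 kt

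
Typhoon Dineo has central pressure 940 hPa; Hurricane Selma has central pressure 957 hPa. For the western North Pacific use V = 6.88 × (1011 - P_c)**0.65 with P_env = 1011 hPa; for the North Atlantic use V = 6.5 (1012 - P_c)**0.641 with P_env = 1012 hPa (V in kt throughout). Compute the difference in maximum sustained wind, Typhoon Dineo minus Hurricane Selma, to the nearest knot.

Typhoon Dineo: ΔP = 71; V ≈ 6.88 × 71^0.65 ≈ 109.88 kt.
Hurricane Selma: ΔP = 55; V ≈ 6.5 × 55^0.641 ≈ 84.82 kt.
Difference ≈ 109.88 − 84.82 = 25.06 → 25 kt.

25 kt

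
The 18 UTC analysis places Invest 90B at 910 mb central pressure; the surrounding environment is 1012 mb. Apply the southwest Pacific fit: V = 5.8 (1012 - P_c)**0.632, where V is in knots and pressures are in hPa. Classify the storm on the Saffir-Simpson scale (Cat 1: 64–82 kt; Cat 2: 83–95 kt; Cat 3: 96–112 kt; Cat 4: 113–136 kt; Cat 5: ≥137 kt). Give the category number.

3

ΔP = 1012 − 910 = 102 mb.
V ≈ 5.8 × 102^0.632 = 5.8 × 18.60 ≈ 108 kt.
108 kt falls in the Category 3 band.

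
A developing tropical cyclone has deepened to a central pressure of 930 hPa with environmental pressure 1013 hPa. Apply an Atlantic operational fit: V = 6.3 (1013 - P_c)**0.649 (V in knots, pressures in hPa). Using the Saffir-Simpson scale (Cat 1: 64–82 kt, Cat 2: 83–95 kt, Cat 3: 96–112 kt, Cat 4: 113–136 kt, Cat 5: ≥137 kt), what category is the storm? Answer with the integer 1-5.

ΔP = 1013 − 930 = 83 hPa.
V ≈ 6.3 × 83^0.649 = 6.3 × 17.60 ≈ 111 kt.
111 kt falls in the Category 3 band.

3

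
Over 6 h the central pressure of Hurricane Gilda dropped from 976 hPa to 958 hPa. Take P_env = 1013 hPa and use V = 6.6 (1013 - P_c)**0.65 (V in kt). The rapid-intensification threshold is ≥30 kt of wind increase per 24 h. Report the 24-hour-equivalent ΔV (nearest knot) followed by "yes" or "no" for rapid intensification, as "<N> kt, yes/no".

81 kt, yes

V₁: ΔP = 37, V ≈ 6.6 × 37^0.65 ≈ 69.00 kt.
V₂: ΔP = 55, V ≈ 6.6 × 55^0.65 ≈ 89.29 kt.
ΔV over 6 h = 20.29 kt → 24 h equivalent = 20.29 × 24/6 ≈ 81.16 kt.
81 kt ≥ 30 kt ⇒ rapid intensification.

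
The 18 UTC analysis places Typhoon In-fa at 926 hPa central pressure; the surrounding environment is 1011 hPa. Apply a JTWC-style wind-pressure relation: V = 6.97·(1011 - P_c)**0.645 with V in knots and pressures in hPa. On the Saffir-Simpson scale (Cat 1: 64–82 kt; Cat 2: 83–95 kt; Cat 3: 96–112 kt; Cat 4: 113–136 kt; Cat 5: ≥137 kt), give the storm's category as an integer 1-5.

4

ΔP = 1011 − 926 = 85 hPa.
V ≈ 6.97 × 85^0.645 = 6.97 × 17.56 ≈ 122 kt.
122 kt falls in the Category 4 band.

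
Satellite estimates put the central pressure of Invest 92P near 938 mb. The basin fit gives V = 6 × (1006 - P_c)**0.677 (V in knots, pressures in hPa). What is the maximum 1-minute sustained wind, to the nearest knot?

ΔP = 1006 − 938 = 68 mb.
68^0.677 ≈ 17.402.
V ≈ 6 × 17.402 ≈ 104.4 kt.

104 kt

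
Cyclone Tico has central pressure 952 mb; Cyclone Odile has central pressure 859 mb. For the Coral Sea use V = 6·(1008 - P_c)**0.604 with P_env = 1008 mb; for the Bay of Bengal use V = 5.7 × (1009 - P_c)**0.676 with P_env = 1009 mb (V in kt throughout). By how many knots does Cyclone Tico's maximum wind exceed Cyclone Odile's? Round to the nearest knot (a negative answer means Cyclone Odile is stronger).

Cyclone Tico: ΔP = 56; V ≈ 6 × 56^0.604 ≈ 68.24 kt.
Cyclone Odile: ΔP = 150; V ≈ 5.7 × 150^0.676 ≈ 168.62 kt.
Difference ≈ 68.24 − 168.62 = -100.38 → -100 kt.

-100 kt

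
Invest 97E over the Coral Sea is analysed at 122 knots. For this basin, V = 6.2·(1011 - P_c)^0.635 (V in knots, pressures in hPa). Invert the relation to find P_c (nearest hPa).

902 hPa

ΔP = (V / 6.2)^(1/0.635) = (122/6.2)^1.575.
122/6.2 = 19.677; 19.677^1.575 ≈ 109.08 hPa.
P_c = 1011 − 109.08 = 901.92 ≈ 902 hPa.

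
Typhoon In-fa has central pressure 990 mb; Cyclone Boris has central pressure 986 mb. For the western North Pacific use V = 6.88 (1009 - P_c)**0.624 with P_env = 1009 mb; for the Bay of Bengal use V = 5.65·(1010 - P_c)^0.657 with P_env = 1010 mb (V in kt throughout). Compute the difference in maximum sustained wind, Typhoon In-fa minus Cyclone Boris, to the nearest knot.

-2 kt

Typhoon In-fa: ΔP = 19; V ≈ 6.88 × 19^0.624 ≈ 43.20 kt.
Cyclone Boris: ΔP = 24; V ≈ 5.65 × 24^0.657 ≈ 45.59 kt.
Difference ≈ 43.20 − 45.59 = -2.39 → -2 kt.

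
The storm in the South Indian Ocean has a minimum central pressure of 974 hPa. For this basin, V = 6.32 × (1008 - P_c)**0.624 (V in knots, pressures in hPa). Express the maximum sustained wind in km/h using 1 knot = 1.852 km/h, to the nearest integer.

ΔP = 1008 − 974 = 34 hPa.
V ≈ 6.32 × 34^0.624 = 6.32 × 9.029 ≈ 57.064 kt.
57.064 × 1.852 ≈ 105.68 km/h → 106 km/h.

106 km/h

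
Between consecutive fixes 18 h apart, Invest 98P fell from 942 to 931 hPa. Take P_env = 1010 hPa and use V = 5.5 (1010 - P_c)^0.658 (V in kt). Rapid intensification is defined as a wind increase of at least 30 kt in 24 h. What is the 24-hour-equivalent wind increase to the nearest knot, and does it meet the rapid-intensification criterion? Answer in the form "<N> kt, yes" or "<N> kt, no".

12 kt, no

V₁: ΔP = 68, V ≈ 5.5 × 68^0.658 ≈ 88.34 kt.
V₂: ΔP = 79, V ≈ 5.5 × 79^0.658 ≈ 97.50 kt.
ΔV over 18 h = 9.16 kt → 24 h equivalent = 9.16 × 24/18 ≈ 12.21 kt.
12 kt < 30 kt ⇒ not rapid intensification.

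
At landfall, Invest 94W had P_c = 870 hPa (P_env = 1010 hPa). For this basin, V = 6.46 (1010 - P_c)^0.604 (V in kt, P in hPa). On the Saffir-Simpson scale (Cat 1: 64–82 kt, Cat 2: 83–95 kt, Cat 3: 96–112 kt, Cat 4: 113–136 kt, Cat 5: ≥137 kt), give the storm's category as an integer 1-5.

4

ΔP = 1010 − 870 = 140 hPa.
V ≈ 6.46 × 140^0.604 = 6.46 × 19.78 ≈ 128 kt.
128 kt falls in the Category 4 band.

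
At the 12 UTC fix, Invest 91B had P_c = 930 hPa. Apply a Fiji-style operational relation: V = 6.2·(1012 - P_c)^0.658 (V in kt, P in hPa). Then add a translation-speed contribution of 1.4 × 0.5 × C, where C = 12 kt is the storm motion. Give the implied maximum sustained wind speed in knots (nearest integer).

121 kt

ΔP = 1012 − 930 = 82 hPa.
82^0.658 ≈ 18.167.
V ≈ 6.2 × 18.167 ≈ 112.6 kt.
Translation term: 1.4 × 0.5 × 12 = 8.4 kt.
Corrected V ≈ 121 kt → 121 kt.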